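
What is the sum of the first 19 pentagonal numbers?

3610

Σ i(3i−1)/2 = (3Σi² − Σi) / 2 over i = 1..19.
Σi = 190 and Σi² = 2470.
(3·2470 − 1·190) / 2 = 7220/2 = 3610.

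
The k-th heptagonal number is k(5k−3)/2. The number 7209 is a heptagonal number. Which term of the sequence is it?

Set n(5n−3)/2 = 7209, giving 5n² − 3n − 14418 = 0.
The discriminant is 9 + 40·7209 = 288369, and √288369 = 537.
So n = (3 + 537) / 10 = 540/10 = 54.
Check: 54·(5·54 − 3)/2 = 7209. ✓

54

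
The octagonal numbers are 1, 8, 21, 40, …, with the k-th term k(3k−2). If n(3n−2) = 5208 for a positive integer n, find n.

42

Set n(3n−2) = 5208, giving 3n² − 2n − 5208 = 0.
The discriminant is 4 + 12·5208 = 62500, and √62500 = 250.
So n = (2 + 250) / 6 = 252/6 = 42.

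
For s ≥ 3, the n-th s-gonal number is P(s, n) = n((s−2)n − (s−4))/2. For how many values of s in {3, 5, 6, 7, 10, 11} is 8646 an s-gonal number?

s = 3: P(3, 131) = 8646. ✓
s = 5: P(5, 76) = 8626 and P(5, 77) = 8855; 8646 is not s-gonal.
s = 6: P(6, 66) = 8646. ✓
s = 7: P(7, 59) = 8614 and P(7, 60) = 8910; 8646 is not s-gonal.
s = 10: P(10, 46) = 8326 and P(10, 47) = 8695; 8646 is not s-gonal.
s = 11: P(11, 44) = 8558 and P(11, 45) = 8955; 8646 is not s-gonal.
Hits: s ∈ {3, 6} → 2.

2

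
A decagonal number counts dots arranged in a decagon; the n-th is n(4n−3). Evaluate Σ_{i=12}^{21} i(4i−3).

10725

Σ i(4i−3) = 4Σi² − 3Σi over i = 12..21.
Σi = 231 − 66 = 165 and Σi² = 3311 − 506 = 2805.
4·2805 − 3·165 = 10725.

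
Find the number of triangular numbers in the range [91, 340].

The n-th triangular number is n(n+1)/2.
Smallest index with value ≥ 91: n = 13 (giving 91).
Largest index with value ≤ 340: n = 25 (giving 325).
Indices 13 through 25: 13 terms.

13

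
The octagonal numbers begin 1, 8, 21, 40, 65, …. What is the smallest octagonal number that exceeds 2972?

3008

Solve n(3n−2) > 2972 for integer n.
The largest n with value ≤ 2972 is 31 (since 2821 ≤ 2972 < 3008), so the first above is n = 32, value 3008.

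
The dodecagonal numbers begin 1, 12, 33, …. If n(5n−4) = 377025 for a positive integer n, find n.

275

Set n(5n−4) = 377025, giving 5n² − 4n − 377025 = 0.
So n = (4 + 2746) / 10 = 2750/10 = 275.
Check: 275·(5·275 − 4) = 377025. ✓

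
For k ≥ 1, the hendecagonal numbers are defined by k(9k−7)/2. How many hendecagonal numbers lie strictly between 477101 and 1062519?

The n-th hendecagonal number is n(9n−7)/2.
Smallest index with value > 477101: n = 327 (giving 480036).
Largest index with value < 1062519: n = 486 (giving 1061181).
Indices 327 through 486: 160 terms.

160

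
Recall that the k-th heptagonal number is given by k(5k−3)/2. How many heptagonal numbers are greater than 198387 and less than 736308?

The n-th heptagonal number is n(5n−3)/2.
Smallest index with value > 198387: n = 283 (giving 199798).
Largest index with value < 736308: n = 542 (giving 733597).
Indices 283 through 542: 260 terms.

260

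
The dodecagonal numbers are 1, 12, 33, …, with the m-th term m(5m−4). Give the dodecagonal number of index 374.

374·(5·374 − 4) = 374·1866 = 697884.

697884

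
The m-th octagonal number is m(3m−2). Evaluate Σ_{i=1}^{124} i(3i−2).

Σ i(3i−2) = 3Σi² − 2Σi over i = 1..124.
Σi = 7750 and Σi² = 643250.
3·643250 − 2·7750 = 1914250.

1914250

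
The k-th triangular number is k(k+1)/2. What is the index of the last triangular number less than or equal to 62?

Solve n(n+1)/2 ≤ 62 for integer n.
n = 10 gives 55 ≤ 62, while n = 11 gives 66 > 62; so the answer is index 10.

10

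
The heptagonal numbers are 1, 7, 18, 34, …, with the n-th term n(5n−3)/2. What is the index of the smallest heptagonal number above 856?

19

Solve n(5n−3)/2 > 856 for integer n.
The largest n with value ≤ 856 is 18 (since 783 ≤ 856 < 874), so the first above is n = 19, value 874.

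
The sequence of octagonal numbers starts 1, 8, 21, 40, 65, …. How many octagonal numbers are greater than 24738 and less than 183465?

156

The n-th octagonal number is n(3n−2).
Smallest index with value > 24738: n = 92 (giving 25208).
Largest index with value < 183465: n = 247 (giving 182533).
Indices 92 through 247: 156 terms.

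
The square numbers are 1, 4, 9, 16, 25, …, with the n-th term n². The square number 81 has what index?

We need n² = 81, so n = √81 = 9.

9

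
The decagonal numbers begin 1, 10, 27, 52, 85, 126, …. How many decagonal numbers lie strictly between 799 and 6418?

26

The n-th decagonal number is n(4n−3).
Smallest index with value > 799: n = 15 (giving 855).
Largest index with value < 6418: n = 40 (giving 6280).
Indices 15 through 40: 26 terms.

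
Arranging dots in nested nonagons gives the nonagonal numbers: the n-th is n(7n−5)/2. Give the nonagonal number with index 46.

7291

46·(7·46 − 5)/2 = 46·317/2 = 7291.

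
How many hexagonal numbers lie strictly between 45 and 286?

7

The n-th hexagonal number is n(2n−1).
Smallest index with value > 45: n = 6 (giving 66).
Largest index with value < 286: n = 12 (giving 276).
Indices 6 through 12: 7 terms.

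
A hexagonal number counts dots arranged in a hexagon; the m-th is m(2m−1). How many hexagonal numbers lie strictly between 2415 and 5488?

17

The n-th hexagonal number is n(2n−1).
Smallest index with value > 2415: n = 36 (giving 2556).
Largest index with value < 5488: n = 52 (giving 5356).
Indices 36 through 52: 17 terms.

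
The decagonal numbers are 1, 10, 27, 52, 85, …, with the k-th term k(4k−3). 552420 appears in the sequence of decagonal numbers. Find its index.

Set n(4n−3) = 552420, giving 4n² − 3n − 552420 = 0.
The discriminant is 9 + 16·552420 = 8838729, and √8838729 = 2973.
So n = (3 + 2973) / 8 = 2976/8 = 372.

372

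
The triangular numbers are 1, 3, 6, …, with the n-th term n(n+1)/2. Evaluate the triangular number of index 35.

630

The 35th triangular number is n(n+1)/2 with n = 35.
35·36/2 = 1260/2 = 630.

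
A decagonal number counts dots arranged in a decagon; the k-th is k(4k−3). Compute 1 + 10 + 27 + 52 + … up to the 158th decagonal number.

5271433

Σ i(4i−3) = 4Σi² − 3Σi over i = 1..158.
Σi = 12561 and Σi² = 1327279.
4·1327279 − 3·12561 = 5271433.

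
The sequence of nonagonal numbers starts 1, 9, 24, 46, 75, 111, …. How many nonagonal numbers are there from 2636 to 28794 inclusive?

The n-th nonagonal number is n(7n−5)/2.
Smallest index with value ≥ 2636: n = 28 (giving 2674).
Largest index with value ≤ 28794: n = 91 (giving 28756).
Indices 28 through 91: 64 terms.

64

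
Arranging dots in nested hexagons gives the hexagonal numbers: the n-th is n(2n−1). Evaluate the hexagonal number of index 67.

The 67th hexagonal number is n(2n−1) with n = 67.
67·(2·67 − 1) = 67·133 = 8911.

8911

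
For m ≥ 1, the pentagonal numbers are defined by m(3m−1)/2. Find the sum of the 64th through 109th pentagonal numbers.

526447

Σ i(3i−1)/2 = (3Σi² − Σi) / 2 over i = 64..109.
Σi = 5995 − 2016 = 3979 and Σi² = 437635 − 85344 = 352291.
(3·352291 − 1·3979) / 2 = 1052894/2 = 526447.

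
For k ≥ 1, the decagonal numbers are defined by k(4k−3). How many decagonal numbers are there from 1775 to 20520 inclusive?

The n-th decagonal number is n(4n−3).
Smallest index with value ≥ 1775: n = 22 (giving 1870).
Largest index with value ≤ 20520: n = 72 (giving 20520).
Indices 22 through 72: 51 terms.

51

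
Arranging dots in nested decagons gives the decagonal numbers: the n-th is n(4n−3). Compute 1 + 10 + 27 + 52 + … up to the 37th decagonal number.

68191

Σ i(4i−3) = 4Σi² − 3Σi over i = 1..37.
Σi = 703 and Σi² = 17575.
4·17575 − 3·703 = 68191.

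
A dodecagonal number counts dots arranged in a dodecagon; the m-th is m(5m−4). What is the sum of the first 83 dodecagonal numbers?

956326

Σ i(5i−4) = 5Σi² − 4Σi over i = 1..83.
Σi = 3486 and Σi² = 194054.
5·194054 − 4·3486 = 956326.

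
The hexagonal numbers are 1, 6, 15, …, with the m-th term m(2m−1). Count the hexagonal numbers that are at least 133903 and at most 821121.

383

The n-th hexagonal number is n(2n−1).
Smallest index with value ≥ 133903: n = 259 (giving 133903).
Largest index with value ≤ 821121: n = 641 (giving 821121).
Indices 259 through 641: 383 terms.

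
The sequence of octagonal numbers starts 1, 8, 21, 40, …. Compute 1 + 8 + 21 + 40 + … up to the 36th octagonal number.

Σ i(3i−2) = 3Σi² − 2Σi over i = 1..36.
Σi = 666 and Σi² = 16206.
3·16206 − 2·666 = 47286.

47286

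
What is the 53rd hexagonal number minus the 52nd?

209

Consecutive hexagonal numbers differ by 4n − 3: here 4·53 − 3 = 209.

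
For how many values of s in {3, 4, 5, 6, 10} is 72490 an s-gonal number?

1

s = 3: P(3, 380) = 72390 and P(3, 381) = 72771; 72490 is not s-gonal.
s = 4: P(4, 269) = 72361 and P(4, 270) = 72900; 72490 is not s-gonal.
s = 5: P(5, 220) = 72490. ✓
s = 6: P(6, 190) = 72010 and P(6, 191) = 72771; 72490 is not s-gonal.
s = 10: P(10, 134) = 71422 and P(10, 135) = 72495; 72490 is not s-gonal.
Hits: s ∈ {5} → 1.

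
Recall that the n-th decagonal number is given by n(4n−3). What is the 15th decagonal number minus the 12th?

15·(4·15 − 3) = 855 and 12·(4·12 − 3) = 540.
Difference: 855 − 540 = 315.

315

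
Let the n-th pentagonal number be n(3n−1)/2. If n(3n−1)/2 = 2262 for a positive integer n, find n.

39

Set n(3n−1)/2 = 2262, giving 3n² − n − 4524 = 0.
The discriminant is 1 + 24·2262 = 54289, and √54289 = 233.
So n = (1 + 233) / 6 = 234/6 = 39.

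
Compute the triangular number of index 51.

The 51st triangular number is n(n+1)/2 with n = 51.
51·52/2 = 2652/2 = 1326.

1326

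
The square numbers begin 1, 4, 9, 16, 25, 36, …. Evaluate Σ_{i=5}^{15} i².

1210

Σ_{i=5}^{15} i² = 1240 − 30 = 1210.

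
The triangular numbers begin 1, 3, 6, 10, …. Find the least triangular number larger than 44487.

44551

Solve n(n+1)/2 > 44487 for integer n.
The largest n with value ≤ 44487 is 297 (since 44253 ≤ 44487 < 44551), so the first above is n = 298, value 44551.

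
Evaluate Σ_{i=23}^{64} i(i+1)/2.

43736

Σ i(i+1)/2 = (Σi² + Σi) / 2 over i = 23..64.
Σi = 2080 − 253 = 1827 and Σi² = 89440 − 3795 = 85645.
(1·85645 + 1·1827) / 2 = 87472/2 = 43736.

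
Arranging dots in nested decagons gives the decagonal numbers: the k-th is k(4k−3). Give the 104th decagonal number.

The 104th decagonal number is n(4n−3) with n = 104.
104·(4·104 − 3) = 104·413 = 42952.

42952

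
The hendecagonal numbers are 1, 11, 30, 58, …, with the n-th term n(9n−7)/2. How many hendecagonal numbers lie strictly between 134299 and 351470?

106

The n-th hendecagonal number is n(9n−7)/2.
Smallest index with value > 134299: n = 174 (giving 135633).
Largest index with value < 351470: n = 279 (giving 349308).
Indices 174 through 279: 106 terms.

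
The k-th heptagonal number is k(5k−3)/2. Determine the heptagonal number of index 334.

278389

The 334th heptagonal number is n(5n−3)/2 with n = 334.
334·(5·334 − 3)/2 = 334·1667/2 = 278389.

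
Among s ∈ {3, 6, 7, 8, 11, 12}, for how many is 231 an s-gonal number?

2

s = 3: P(3, 21) = 231. ✓
s = 6: P(6, 11) = 231. ✓
s = 7: P(7, 9) = 189 and P(7, 10) = 235; 231 is not s-gonal.
s = 8: P(8, 9) = 225 and P(8, 10) = 280; 231 is not s-gonal.
s = 11: P(11, 7) = 196 and P(11, 8) = 260; 231 is not s-gonal.
s = 12: P(12, 7) = 217 and P(12, 8) = 288; 231 is not s-gonal.
Hits: s ∈ {3, 6} → 2.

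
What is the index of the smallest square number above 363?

20

Solve n² > 363 for integer n.
The largest n with value ≤ 363 is 19 (since 361 ≤ 363 < 400), so the first above is n = 20, value 400.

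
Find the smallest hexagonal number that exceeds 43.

Solve n(2n−1) > 43 for integer n.
The largest n with value ≤ 43 is 4 (since 28 ≤ 43 < 45), so the first above is n = 5, value 45.

45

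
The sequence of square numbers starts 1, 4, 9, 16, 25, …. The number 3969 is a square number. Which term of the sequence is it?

We need n² = 3969, so n = √3969 = 63.
Check: 63² = 3969. ✓

63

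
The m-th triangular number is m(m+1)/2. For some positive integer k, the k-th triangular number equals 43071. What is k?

Set n(n+1)/2 = 43071, giving n² + n − 86142 = 0.
So n = (-1 + 587) / 2 = 586/2 = 293.
Check: 293·294/2 = 43071. ✓

293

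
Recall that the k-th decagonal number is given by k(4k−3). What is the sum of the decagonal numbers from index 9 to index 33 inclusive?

Σ i(4i−3) = 4Σi² − 3Σi over i = 9..33.
Σi = 561 − 36 = 525 and Σi² = 12529 − 204 = 12325.
4·12325 − 3·525 = 47725.

47725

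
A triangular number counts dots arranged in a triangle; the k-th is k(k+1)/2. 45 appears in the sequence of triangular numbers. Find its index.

9

Set n(n+1)/2 = 45, giving n² + n − 90 = 0.
So n = (-1 + 19) / 2 = 18/2 = 9.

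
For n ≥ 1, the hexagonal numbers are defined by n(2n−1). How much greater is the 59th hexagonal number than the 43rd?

3248

59·(2·59 − 1) = 6903 and 43·(2·43 − 1) = 3655.
Difference: 6903 − 3655 = 3248.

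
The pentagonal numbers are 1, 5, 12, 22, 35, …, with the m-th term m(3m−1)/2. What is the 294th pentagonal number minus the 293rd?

880

Consecutive pentagonal numbers differ by 3n − 2: here 3·294 − 2 = 880.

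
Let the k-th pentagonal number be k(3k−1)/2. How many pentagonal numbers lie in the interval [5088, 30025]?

The n-th pentagonal number is n(3n−1)/2.
Smallest index with value ≥ 5088: n = 59 (giving 5192).
Largest index with value ≤ 30025: n = 141 (giving 29751).
Indices 59 through 141: 83 terms.

83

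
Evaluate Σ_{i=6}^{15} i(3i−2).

3345

Σ i(3i−2) = 3Σi² − 2Σi over i = 6..15.
Σi = 120 − 15 = 105 and Σi² = 1240 − 55 = 1185.
3·1185 − 2·105 = 3345.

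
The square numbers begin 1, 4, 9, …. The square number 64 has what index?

8

We need n² = 64, so n = √64 = 8.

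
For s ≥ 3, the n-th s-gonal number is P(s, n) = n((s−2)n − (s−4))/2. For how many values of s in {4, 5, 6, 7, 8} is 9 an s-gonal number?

1

s = 4: P(4, 3) = 9. ✓
s = 5: P(5, 2) = 5 and P(5, 3) = 12; 9 is not s-gonal.
s = 6: P(6, 2) = 6 and P(6, 3) = 15; 9 is not s-gonal.
s = 7: P(7, 2) = 7 and P(7, 3) = 18; 9 is not s-gonal.
s = 8: P(8, 2) = 8 and P(8, 3) = 21; 9 is not s-gonal.
Hits: s ∈ {4} → 1.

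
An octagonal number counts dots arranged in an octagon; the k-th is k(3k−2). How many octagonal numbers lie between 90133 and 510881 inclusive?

The n-th octagonal number is n(3n−2).
Smallest index with value ≥ 90133: n = 174 (giving 90480).
Largest index with value ≤ 510881: n = 413 (giving 510881).
Indices 174 through 413: 240 terms.

240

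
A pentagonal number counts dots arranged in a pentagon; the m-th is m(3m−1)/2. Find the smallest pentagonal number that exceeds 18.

22

Solve n(3n−1)/2 > 18 for integer n.
The largest n with value ≤ 18 is 3 (since 12 ≤ 18 < 22), so the first above is n = 4, value 22.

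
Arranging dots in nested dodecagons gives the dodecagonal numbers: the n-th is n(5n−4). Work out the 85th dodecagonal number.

35785

85·(5·85 − 4) = 85·421 = 35785.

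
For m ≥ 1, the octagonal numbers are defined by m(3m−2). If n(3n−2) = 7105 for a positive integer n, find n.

49

Set n(3n−2) = 7105, giving 3n² − 2n − 7105 = 0.
The discriminant is 4 + 12·7105 = 85264, and √85264 = 292.
So n = (2 + 292) / 6 = 294/6 = 49.
Check: 49·(3·49 − 2) = 7105. ✓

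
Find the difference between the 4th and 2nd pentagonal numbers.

4·(3·4 − 1)/2 = 22 and 2·(3·2 − 1)/2 = 5.
Difference: 22 − 5 = 17.

17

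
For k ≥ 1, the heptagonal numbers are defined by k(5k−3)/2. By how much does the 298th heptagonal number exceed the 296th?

2967

298·(5·298 − 3)/2 = 221563 and 296·(5·296 − 3)/2 = 218596.
Difference: 221563 − 218596 = 2967.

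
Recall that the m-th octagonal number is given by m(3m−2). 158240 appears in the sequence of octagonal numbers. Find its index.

230

Set n(3n−2) = 158240, giving 3n² − 2n − 158240 = 0.
So n = (2 + 1378) / 6 = 1380/6 = 230.
Check: 230·(3·230 − 2) = 158240. ✓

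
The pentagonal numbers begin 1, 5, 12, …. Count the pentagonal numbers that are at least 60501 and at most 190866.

156

The n-th pentagonal number is n(3n−1)/2.
Smallest index with value ≥ 60501: n = 201 (giving 60501).
Largest index with value ≤ 190866: n = 356 (giving 189926).
Indices 201 through 356: 156 terms.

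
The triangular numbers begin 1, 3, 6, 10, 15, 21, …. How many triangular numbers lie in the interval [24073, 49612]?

The n-th triangular number is n(n+1)/2.
Smallest index with value ≥ 24073: n = 219 (giving 24090).
Largest index with value ≤ 49612: n = 314 (giving 49455).
Indices 219 through 314: 96 terms.

96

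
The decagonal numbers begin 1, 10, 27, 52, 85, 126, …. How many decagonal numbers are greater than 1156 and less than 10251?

The n-th decagonal number is n(4n−3).
Smallest index with value > 1156: n = 18 (giving 1242).
Largest index with value < 10251: n = 50 (giving 9850).
Indices 18 through 50: 33 terms.

33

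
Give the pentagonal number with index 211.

66676

The 211th pentagonal number is n(3n−1)/2 with n = 211.
211·(3·211 − 1)/2 = 211·632/2 = 211·316 = 66676.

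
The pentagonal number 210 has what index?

Set n(3n−1)/2 = 210, giving 3n² − n − 420 = 0.
The discriminant is 1 + 24·210 = 5041, and √5041 = 71.
So n = (1 + 71) / 6 = 72/6 = 12.
Check: 12·(3·12 − 1)/2 = 210. ✓

12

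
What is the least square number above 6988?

Solve n² > 6988 for integer n.
The largest n with value ≤ 6988 is 83 (since 6889 ≤ 6988 < 7056), so the first above is n = 84, value 7056.

7056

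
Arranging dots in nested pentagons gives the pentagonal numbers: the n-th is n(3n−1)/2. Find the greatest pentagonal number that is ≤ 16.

12

Solve n(3n−1)/2 ≤ 16 for integer n.
n = 3 gives 12 ≤ 16, while n = 4 gives 22 > 16; so the answer is 12.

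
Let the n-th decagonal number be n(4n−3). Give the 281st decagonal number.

315001

281·(4·281 − 3) = 281·1121 = 315001.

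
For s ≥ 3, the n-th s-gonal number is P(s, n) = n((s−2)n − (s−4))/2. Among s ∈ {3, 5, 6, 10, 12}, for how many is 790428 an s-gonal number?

s = 3: P(3, 1256) = 789396 and P(3, 1257) = 790653; 790428 is not s-gonal.
s = 5: P(5, 726) = 790251 and P(5, 727) = 792430; 790428 is not s-gonal.
s = 6: P(6, 628) = 788140 and P(6, 629) = 790653; 790428 is not s-gonal.
s = 10: P(10, 444) = 787212 and P(10, 445) = 790765; 790428 is not s-gonal.
s = 12: P(12, 398) = 790428. ✓
Hits: s ∈ {12} → 1.

1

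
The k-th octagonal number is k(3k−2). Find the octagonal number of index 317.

300833

317·(3·317 − 2) = 317·949 = 300833.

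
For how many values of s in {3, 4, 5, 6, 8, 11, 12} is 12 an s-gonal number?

s = 3: P(3, 4) = 10 and P(3, 5) = 15; 12 is not s-gonal.
s = 4: P(4, 3) = 9 and P(4, 4) = 16; 12 is not s-gonal.
s = 5: P(5, 3) = 12. ✓
s = 6: P(6, 2) = 6 and P(6, 3) = 15; 12 is not s-gonal.
s = 8: P(8, 2) = 8 and P(8, 3) = 21; 12 is not s-gonal.
s = 11: P(11, 2) = 11 and P(11, 3) = 30; 12 is not s-gonal.
s = 12: P(12, 2) = 12. ✓
Hits: s ∈ {5, 12} → 2.

2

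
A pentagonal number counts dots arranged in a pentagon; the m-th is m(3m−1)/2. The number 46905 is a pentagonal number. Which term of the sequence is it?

Set n(3n−1)/2 = 46905, giving 3n² − n − 93810 = 0.
The discriminant is 1 + 24·46905 = 1125721, and √1125721 = 1061.
So n = (1 + 1061) / 6 = 1062/6 = 177.

177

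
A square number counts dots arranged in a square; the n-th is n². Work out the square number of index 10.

100

The 10th square number is n² with n = 10.
10² = 100.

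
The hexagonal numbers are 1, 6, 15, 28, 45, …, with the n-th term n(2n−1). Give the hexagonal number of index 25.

The 25th hexagonal number is n(2n−1) with n = 25.
25·(2·25 − 1) = 25·49 = 1225.

1225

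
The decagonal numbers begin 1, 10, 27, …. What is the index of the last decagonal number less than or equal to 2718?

26

Solve n(4n−3) ≤ 2718 for integer n.
n = 26 gives 2626 ≤ 2718, while n = 27 gives 2835 > 2718; so the answer is index 26.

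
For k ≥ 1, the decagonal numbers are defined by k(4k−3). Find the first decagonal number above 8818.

9072

Solve n(4n−3) > 8818 for integer n.
The largest n with value ≤ 8818 is 47 (since 8695 ≤ 8818 < 9072), so the first above is n = 48, value 9072.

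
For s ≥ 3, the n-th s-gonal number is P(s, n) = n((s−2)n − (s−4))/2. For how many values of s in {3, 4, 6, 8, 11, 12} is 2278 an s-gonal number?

2

s = 3: P(3, 67) = 2278. ✓
s = 4: P(4, 47) = 2209 and P(4, 48) = 2304; 2278 is not s-gonal.
s = 6: P(6, 34) = 2278. ✓
s = 8: P(8, 27) = 2133 and P(8, 28) = 2296; 2278 is not s-gonal.
s = 11: P(11, 22) = 2101 and P(11, 23) = 2300; 2278 is not s-gonal.
s = 12: P(12, 21) = 2121 and P(12, 22) = 2332; 2278 is not s-gonal.
Hits: s ∈ {3, 6} → 2.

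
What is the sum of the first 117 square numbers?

540735

Σ_{i=1}^{117} i² = 117·118·235/6 = 540735.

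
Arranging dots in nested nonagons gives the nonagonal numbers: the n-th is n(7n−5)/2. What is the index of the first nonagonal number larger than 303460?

295

Solve n(7n−5)/2 > 303460 for integer n.
The largest n with value ≤ 303460 is 294 (since 301791 ≤ 303460 < 303850), so the first above is n = 295, value 303850.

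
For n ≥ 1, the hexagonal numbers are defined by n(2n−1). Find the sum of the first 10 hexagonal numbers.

Σ i(2i−1) = 2Σi² − Σi over i = 1..10.
Σi = 55 and Σi² = 385.
2·385 − 1·55 = 715.

715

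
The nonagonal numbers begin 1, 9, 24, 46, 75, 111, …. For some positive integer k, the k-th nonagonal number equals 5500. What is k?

40

Set n(7n−5)/2 = 5500, giving 7n² − 5n − 11000 = 0.
The discriminant is 25 + 56·5500 = 308025, and √308025 = 555.
So n = (5 + 555) / 14 = 560/14 = 40.
Check: 40·(7·40 − 5)/2 = 5500. ✓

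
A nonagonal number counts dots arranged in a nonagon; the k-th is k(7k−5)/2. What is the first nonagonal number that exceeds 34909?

Solve n(7n−5)/2 > 34909 for integer n.
The largest n with value ≤ 34909 is 100 (since 34750 ≤ 34909 < 35451), so the first above is n = 101, value 35451.

35451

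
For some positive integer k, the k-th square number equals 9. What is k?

3

We need n² = 9, so n = √9 = 3.
Check: 3² = 9. ✓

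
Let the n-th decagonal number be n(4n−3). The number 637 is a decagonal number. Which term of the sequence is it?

13

Set n(4n−3) = 637, giving 4n² − 3n − 637 = 0.
So n = (3 + 101) / 8 = 104/8 = 13.
Check: 13·(4·13 − 3) = 637. ✓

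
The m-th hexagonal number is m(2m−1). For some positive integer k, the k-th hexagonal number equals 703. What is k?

19

Set n(2n−1) = 703, giving 2n² − n − 703 = 0.
So n = (1 + 75) / 4 = 76/4 = 19.
Check: 19·(2·19 − 1) = 703. ✓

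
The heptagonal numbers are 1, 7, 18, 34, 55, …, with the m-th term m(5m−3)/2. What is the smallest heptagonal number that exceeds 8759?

Solve n(5n−3)/2 > 8759 for integer n.
The largest n with value ≤ 8759 is 59 (since 8614 ≤ 8759 < 8910), so the first above is n = 60, value 8910.

8910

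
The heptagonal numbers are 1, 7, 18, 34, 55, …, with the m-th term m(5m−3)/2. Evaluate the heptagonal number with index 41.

41·(5·41 − 3)/2 = 41·202/2 = 41·101 = 4141.

4141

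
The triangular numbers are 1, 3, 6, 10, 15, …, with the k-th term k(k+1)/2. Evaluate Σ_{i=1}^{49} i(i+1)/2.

Σ i(i+1)/2 = (Σi² + Σi) / 2 over i = 1..49.
Σi = 1225 and Σi² = 40425.
(1·40425 + 1·1225) / 2 = 41650/2 = 20825.

20825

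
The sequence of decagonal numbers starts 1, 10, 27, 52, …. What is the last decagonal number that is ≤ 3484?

Solve n(4n−3) ≤ 3484 for integer n.
n = 29 gives 3277 ≤ 3484, while n = 30 gives 3510 > 3484; so the answer is 3277.

3277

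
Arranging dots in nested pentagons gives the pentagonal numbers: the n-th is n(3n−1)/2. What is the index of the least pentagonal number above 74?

Solve n(3n−1)/2 > 74 for integer n.
The largest n with value ≤ 74 is 7 (since 70 ≤ 74 < 92), so the first above is n = 8, value 92.

8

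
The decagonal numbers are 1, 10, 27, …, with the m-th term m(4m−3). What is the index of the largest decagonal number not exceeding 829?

14

Solve n(4n−3) ≤ 829 for integer n.
n = 14 gives 742 ≤ 829, while n = 15 gives 855 > 829; so the answer is index 14.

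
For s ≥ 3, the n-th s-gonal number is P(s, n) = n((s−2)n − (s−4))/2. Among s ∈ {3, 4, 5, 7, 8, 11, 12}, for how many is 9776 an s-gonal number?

1

s = 3: P(3, 139) = 9730 and P(3, 140) = 9870; 9776 is not s-gonal.
s = 4: P(4, 98) = 9604 and P(4, 99) = 9801; 9776 is not s-gonal.
s = 5: P(5, 80) = 9560 and P(5, 81) = 9801; 9776 is not s-gonal.
s = 7: P(7, 62) = 9517 and P(7, 63) = 9828; 9776 is not s-gonal.
s = 8: P(8, 57) = 9633 and P(8, 58) = 9976; 9776 is not s-gonal.
s = 11: P(11, 47) = 9776. ✓
s = 12: P(12, 44) = 9504 and P(12, 45) = 9945; 9776 is not s-gonal.
Hits: s ∈ {11} → 1.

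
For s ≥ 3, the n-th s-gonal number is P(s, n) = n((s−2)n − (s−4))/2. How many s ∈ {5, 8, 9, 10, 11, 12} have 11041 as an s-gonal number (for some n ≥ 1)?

1

s = 5: P(5, 85) = 10795 and P(5, 86) = 11051; 11041 is not s-gonal.
s = 8: P(8, 61) = 11041. ✓
s = 9: P(9, 56) = 10836 and P(9, 57) = 11229; 11041 is not s-gonal.
s = 10: P(10, 52) = 10660 and P(10, 53) = 11077; 11041 is not s-gonal.
s = 11: P(11, 49) = 10633 and P(11, 50) = 11075; 11041 is not s-gonal.
s = 12: P(12, 47) = 10857 and P(12, 48) = 11328; 11041 is not s-gonal.
Hits: s ∈ {8} → 1.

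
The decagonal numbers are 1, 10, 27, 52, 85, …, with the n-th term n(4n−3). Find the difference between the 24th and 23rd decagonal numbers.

Consecutive decagonal numbers differ by 8n − 7: here 8·24 − 7 = 185.

185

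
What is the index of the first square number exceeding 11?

4

Solve n² > 11 for integer n.
The largest n with value ≤ 11 is 3 (since 9 ≤ 11 < 16), so the first above is n = 4, value 16.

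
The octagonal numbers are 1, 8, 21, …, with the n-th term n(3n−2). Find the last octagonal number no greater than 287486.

Solve n(3n−2) ≤ 287486 for integer n.
n = 309 gives 285825 ≤ 287486, while n = 310 gives 287680 > 287486; so the answer is 285825.

285825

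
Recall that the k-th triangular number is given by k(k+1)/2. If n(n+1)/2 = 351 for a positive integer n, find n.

Set n(n+1)/2 = 351, giving n² + n − 702 = 0.
The discriminant is 1 + 8·351 = 2809, and √2809 = 53.
So n = (-1 + 53) / 2 = 52/2 = 26.

26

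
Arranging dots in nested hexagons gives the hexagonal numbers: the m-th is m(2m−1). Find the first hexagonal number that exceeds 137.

153

Solve n(2n−1) > 137 for integer n.
The largest n with value ≤ 137 is 8 (since 120 ≤ 137 < 153), so the first above is n = 9, value 153.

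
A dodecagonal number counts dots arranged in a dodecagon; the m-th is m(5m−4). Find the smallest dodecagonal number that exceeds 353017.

Solve n(5n−4) > 353017 for integer n.
The largest n with value ≤ 353017 is 266 (since 352716 ≤ 353017 < 355377), so the first above is n = 267, value 355377.

355377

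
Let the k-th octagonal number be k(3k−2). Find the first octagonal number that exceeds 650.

Solve n(3n−2) > 650 for integer n.
The largest n with value ≤ 650 is 15 (since 645 ≤ 650 < 736), so the first above is n = 16, value 736.

736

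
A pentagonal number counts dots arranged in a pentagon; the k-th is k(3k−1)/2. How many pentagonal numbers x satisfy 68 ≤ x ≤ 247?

7

The n-th pentagonal number is n(3n−1)/2.
Smallest index with value ≥ 68: n = 7 (giving 70).
Largest index with value ≤ 247: n = 13 (giving 247).
Indices 7 through 13: 7 terms.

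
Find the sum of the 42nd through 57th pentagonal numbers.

Σ i(3i−1)/2 = (3Σi² − Σi) / 2 over i = 42..57.
Σi = 1653 − 861 = 792 and Σi² = 63365 − 23821 = 39544.
(3·39544 − 1·792) / 2 = 117840/2 = 58920.

58920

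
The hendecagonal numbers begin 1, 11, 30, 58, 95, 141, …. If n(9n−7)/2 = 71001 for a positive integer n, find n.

Set n(9n−7)/2 = 71001, giving 9n² − 7n − 142002 = 0.
The discriminant is 49 + 72·71001 = 5112121, and √5112121 = 2261.
So n = (7 + 2261) / 18 = 2268/18 = 126.
Check: 126·(9·126 − 7)/2 = 71001. ✓

126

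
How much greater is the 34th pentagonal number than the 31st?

291

34·(3·34 − 1)/2 = 1717 and 31·(3·31 − 1)/2 = 1426.
Difference: 1717 − 1426 = 291.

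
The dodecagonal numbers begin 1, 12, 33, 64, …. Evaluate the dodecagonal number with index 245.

299145

The 245th dodecagonal number is n(5n−4) with n = 245.
245·(5·245 − 4) = 245·1221 = 299145.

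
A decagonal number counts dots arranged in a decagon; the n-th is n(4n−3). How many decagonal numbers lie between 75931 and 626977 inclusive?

The n-th decagonal number is n(4n−3).
Smallest index with value ≥ 75931: n = 139 (giving 76867).
Largest index with value ≤ 626977: n = 396 (giving 626076).
Indices 139 through 396: 258 terms.

258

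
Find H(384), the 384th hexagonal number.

384·(2·384 − 1) = 384·767 = 294528.

294528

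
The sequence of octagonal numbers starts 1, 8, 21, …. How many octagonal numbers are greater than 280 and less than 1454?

12

The n-th octagonal number is n(3n−2).
Smallest index with value > 280: n = 11 (giving 341).
Largest index with value < 1454: n = 22 (giving 1408).
Indices 11 through 22: 12 terms.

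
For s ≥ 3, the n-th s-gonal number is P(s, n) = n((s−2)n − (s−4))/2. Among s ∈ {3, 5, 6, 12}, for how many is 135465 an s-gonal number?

s = 3: P(3, 520) = 135460 and P(3, 521) = 135981; 135465 is not s-gonal.
s = 5: P(5, 300) = 134850 and P(5, 301) = 135751; 135465 is not s-gonal.
s = 6: P(6, 260) = 134940 and P(6, 261) = 135981; 135465 is not s-gonal.
s = 12: P(12, 165) = 135465. ✓
Hits: s ∈ {12} → 1.

1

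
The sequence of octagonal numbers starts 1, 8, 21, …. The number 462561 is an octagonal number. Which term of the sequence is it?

Set n(3n−2) = 462561, giving 3n² − 2n − 462561 = 0.
The discriminant is 4 + 12·462561 = 5550736, and √5550736 = 2356.
So n = (2 + 2356) / 6 = 2358/6 = 393.
Check: 393·(3·393 − 2) = 462561. ✓

393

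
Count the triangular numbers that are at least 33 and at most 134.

The n-th triangular number is n(n+1)/2.
Smallest index with value ≥ 33: n = 8 (giving 36).
Largest index with value ≤ 134: n = 15 (giving 120).
Indices 8 through 15: 8 terms.

8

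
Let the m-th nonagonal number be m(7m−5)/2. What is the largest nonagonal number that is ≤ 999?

969

Solve n(7n−5)/2 ≤ 999 for integer n.
n = 17 gives 969 ≤ 999, while n = 18 gives 1089 > 999; so the answer is 969.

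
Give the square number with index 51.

The 51st square number is n² with n = 51.
51² = 2601.

2601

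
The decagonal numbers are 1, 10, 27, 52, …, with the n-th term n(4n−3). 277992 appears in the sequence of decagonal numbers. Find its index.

264

Set n(4n−3) = 277992, giving 4n² − 3n − 277992 = 0.
The discriminant is 9 + 16·277992 = 4447881, and √4447881 = 2109.
So n = (3 + 2109) / 8 = 2112/8 = 264.
Check: 264·(4·264 − 3) = 277992. ✓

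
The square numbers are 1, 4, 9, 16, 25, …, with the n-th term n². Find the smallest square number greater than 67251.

Solve n² > 67251 for integer n.
The largest n with value ≤ 67251 is 259 (since 67081 ≤ 67251 < 67600), so the first above is n = 260, value 67600.

67600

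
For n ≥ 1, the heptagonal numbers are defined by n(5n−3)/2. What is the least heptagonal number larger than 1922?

Solve n(5n−3)/2 > 1922 for integer n.
The largest n with value ≤ 1922 is 28 (since 1918 ≤ 1922 < 2059), so the first above is n = 29, value 2059.

2059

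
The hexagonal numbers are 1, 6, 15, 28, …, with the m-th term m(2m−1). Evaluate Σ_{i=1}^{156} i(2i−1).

Σ i(2i−1) = 2Σi² − Σi over i = 1..156.
Σi = 12246 and Σi² = 1277666.
2·1277666 − 1·12246 = 2543086.

2543086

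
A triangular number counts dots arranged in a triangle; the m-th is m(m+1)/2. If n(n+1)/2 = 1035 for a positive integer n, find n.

Set n(n+1)/2 = 1035, giving n² + n − 2070 = 0.
The discriminant is 1 + 8·1035 = 8281, and √8281 = 91.
So n = (-1 + 91) / 2 = 90/2 = 45.

45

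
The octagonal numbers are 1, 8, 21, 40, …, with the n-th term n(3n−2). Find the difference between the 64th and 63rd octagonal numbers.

Consecutive octagonal numbers differ by 6n − 5: here 6·64 − 5 = 379.

379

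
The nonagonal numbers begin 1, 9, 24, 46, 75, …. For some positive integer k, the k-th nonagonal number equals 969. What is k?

Set n(7n−5)/2 = 969, giving 7n² − 5n − 1938 = 0.
The discriminant is 25 + 56·969 = 54289, and √54289 = 233.
So n = (5 + 233) / 14 = 238/14 = 17.
Check: 17·(7·17 − 5)/2 = 969. ✓

17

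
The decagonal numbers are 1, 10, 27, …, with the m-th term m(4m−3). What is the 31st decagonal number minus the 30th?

Consecutive decagonal numbers differ by 8n − 7: here 8·31 − 7 = 241.

241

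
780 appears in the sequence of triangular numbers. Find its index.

39

Set n(n+1)/2 = 780, giving n² + n − 1560 = 0.
The discriminant is 1 + 8·780 = 6241, and √6241 = 79.
So n = (-1 + 79) / 2 = 78/2 = 39.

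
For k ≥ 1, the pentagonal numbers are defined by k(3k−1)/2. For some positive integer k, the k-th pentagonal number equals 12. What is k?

3

Set n(3n−1)/2 = 12, giving 3n² − n − 24 = 0.
The discriminant is 1 + 24·12 = 289, and √289 = 17.
So n = (1 + 17) / 6 = 18/6 = 3.
Check: 3·(3·3 − 1)/2 = 12. ✓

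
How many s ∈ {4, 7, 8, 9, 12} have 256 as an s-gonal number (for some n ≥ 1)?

1

s = 4: P(4, 16) = 256. ✓
s = 7: P(7, 10) = 235 and P(7, 11) = 286; 256 is not s-gonal.
s = 8: P(8, 9) = 225 and P(8, 10) = 280; 256 is not s-gonal.
s = 9: P(9, 8) = 204 and P(9, 9) = 261; 256 is not s-gonal.
s = 12: P(12, 7) = 217 and P(12, 8) = 288; 256 is not s-gonal.
Hits: s ∈ {4} → 1.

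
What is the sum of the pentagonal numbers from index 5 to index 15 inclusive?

Σ i(3i−1)/2 = (3Σi² − Σi) / 2 over i = 5..15.
Σi = 120 − 10 = 110 and Σi² = 1240 − 30 = 1210.
(3·1210 − 1·110) / 2 = 3520/2 = 1760.

1760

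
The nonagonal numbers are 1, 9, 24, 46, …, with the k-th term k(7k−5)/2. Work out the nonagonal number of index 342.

342·(7·342 − 5)/2 = 342·2389/2 = 408519.

408519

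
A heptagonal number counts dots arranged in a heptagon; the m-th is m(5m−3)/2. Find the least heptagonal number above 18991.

Solve n(5n−3)/2 > 18991 for integer n.
The largest n with value ≤ 18991 is 87 (since 18792 ≤ 18991 < 19228), so the first above is n = 88, value 19228.

19228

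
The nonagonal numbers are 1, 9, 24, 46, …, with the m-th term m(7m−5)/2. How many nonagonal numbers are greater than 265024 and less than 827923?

The n-th nonagonal number is n(7n−5)/2.
Smallest index with value > 265024: n = 276 (giving 265926).
Largest index with value < 827923: n = 486 (giving 825471).
Indices 276 through 486: 211 terms.

211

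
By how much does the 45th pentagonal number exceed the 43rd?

263

45·(3·45 − 1)/2 = 3015 and 43·(3·43 − 1)/2 = 2752.
Difference: 3015 − 2752 = 263.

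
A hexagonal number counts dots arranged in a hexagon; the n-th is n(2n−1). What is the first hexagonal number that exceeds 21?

28

Solve n(2n−1) > 21 for integer n.
The largest n with value ≤ 21 is 3 (since 15 ≤ 21 < 28), so the first above is n = 4, value 28.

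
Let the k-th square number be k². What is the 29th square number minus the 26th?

29² = 841 and 26² = 676.
Difference: 841 − 676 = 165.

165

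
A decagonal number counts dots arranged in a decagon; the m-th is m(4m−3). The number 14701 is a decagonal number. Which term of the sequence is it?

Set n(4n−3) = 14701, giving 4n² − 3n − 14701 = 0.
So n = (3 + 485) / 8 = 488/8 = 61.

61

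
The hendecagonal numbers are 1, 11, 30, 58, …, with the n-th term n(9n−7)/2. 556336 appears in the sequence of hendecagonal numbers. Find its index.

Set n(9n−7)/2 = 556336, giving 9n² − 7n − 1112672 = 0.
The discriminant is 49 + 72·556336 = 40056241, and √40056241 = 6329.
So n = (7 + 6329) / 18 = 6336/18 = 352.

352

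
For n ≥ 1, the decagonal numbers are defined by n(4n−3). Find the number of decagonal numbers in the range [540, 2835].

The n-th decagonal number is n(4n−3).
Smallest index with value ≥ 540: n = 12 (giving 540).
Largest index with value ≤ 2835: n = 27 (giving 2835).
Indices 12 through 27: 16 terms.

16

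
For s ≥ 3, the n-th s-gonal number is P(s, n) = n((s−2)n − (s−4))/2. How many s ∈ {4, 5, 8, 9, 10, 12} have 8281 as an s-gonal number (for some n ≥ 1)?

2

s = 4: P(4, 91) = 8281. ✓
s = 5: P(5, 74) = 8177 and P(5, 75) = 8400; 8281 is not s-gonal.
s = 8: P(8, 52) = 8008 and P(8, 53) = 8321; 8281 is not s-gonal.
s = 9: P(9, 49) = 8281. ✓
s = 10: P(10, 45) = 7965 and P(10, 46) = 8326; 8281 is not s-gonal.
s = 12: P(12, 41) = 8241 and P(12, 42) = 8652; 8281 is not s-gonal.
Hits: s ∈ {4, 9} → 2.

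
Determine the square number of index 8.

64

The 8th square number is n² with n = 8.
8² = 64.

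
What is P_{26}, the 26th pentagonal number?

1001

26·(3·26 − 1)/2 = 26·77/2 = 1001.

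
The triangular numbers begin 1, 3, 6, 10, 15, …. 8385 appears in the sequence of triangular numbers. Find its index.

Set n(n+1)/2 = 8385, giving n² + n − 16770 = 0.
The discriminant is 1 + 8·8385 = 67081, and √67081 = 259.
So n = (-1 + 259) / 2 = 258/2 = 129.
Check: 129·130/2 = 8385. ✓

129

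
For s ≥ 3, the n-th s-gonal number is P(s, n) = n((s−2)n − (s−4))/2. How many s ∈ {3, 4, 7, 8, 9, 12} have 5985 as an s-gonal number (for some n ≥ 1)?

s = 3: P(3, 108) = 5886 and P(3, 109) = 5995; 5985 is not s-gonal.
s = 4: P(4, 77) = 5929 and P(4, 78) = 6084; 5985 is not s-gonal.
s = 7: P(7, 49) = 5929 and P(7, 50) = 6175; 5985 is not s-gonal.
s = 8: P(8, 45) = 5985. ✓
s = 9: P(9, 41) = 5781 and P(9, 42) = 6069; 5985 is not s-gonal.
s = 12: P(12, 35) = 5985. ✓
Hits: s ∈ {8, 12} → 2.

2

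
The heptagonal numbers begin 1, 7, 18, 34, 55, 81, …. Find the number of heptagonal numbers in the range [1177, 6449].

30

The n-th heptagonal number is n(5n−3)/2.
Smallest index with value ≥ 1177: n = 22 (giving 1177).
Largest index with value ≤ 6449: n = 51 (giving 6426).
Indices 22 through 51: 30 terms.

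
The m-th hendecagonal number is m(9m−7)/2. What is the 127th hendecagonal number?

72136

The 127th hendecagonal number is n(9n−7)/2 with n = 127.
127·(9·127 − 7)/2 = 127·1136/2 = 127·568 = 72136.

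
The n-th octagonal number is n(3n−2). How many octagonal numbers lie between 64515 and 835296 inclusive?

382

The n-th octagonal number is n(3n−2).
Smallest index with value ≥ 64515: n = 147 (giving 64533).
Largest index with value ≤ 835296: n = 528 (giving 835296).
Indices 147 through 528: 382 terms.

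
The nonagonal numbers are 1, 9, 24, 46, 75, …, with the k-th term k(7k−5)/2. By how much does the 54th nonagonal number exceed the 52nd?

54·(7·54 − 5)/2 = 10071 and 52·(7·52 − 5)/2 = 9334.
Difference: 10071 − 9334 = 737.

737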